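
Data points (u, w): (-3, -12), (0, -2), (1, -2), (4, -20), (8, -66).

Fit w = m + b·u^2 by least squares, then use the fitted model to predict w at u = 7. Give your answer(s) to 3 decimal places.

Forming XᵀX = [[5, 90]; [90, 4434]] and Xᵀw = [-102, -4654]ᵀ gives XᵀX·[m, b]ᵀ = Xᵀw.
Δ = 5·4434 − 90² = 14070.
m = ((-102)·4434 − 90·(-4654))/14070 = -5568/2345; b = (5·(-4654) − 90·(-102))/14070 = -1409/1407.
At u = 7: ŵ = (-5568/2345)·(1) + (-1409/1407)·(49) = -361909/7035.

ŵ = -51.444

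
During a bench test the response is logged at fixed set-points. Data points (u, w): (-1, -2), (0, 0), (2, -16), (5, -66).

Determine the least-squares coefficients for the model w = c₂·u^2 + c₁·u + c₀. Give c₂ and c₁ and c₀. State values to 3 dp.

Normal-equation sums: Σu^2·u^2 = 642, Σu^2·u = 132, Σu^2 = 30, Σu·u = 30, Σu = 6, Σ1 = 4.
And Σu^2·w = -1716, Σu·w = -360, Σw = -84.
So AᵀA·[c₂, c₁, c₀]ᵀ = Aᵀw: [[642, 132, 30]; [132, 30, 6]; [30, 6, 4]]·[c₂, c₁, c₀]ᵀ = [-1716, -360, -84]ᵀ.
Solving the 3×3 system (Gaussian elimination) gives c₂ = -68/33, c₁ = -86/33, c₀ = -18/11.

c₂ = -2.061, c₁ = -2.606, c₀ = -1.636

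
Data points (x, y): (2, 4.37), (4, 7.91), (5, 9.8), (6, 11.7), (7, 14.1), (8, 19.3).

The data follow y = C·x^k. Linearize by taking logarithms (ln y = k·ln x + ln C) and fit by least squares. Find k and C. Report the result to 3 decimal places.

k = 1.010, C = 2.043

Taking logs, ln y = k·ln x + ln C, so regress ln y on ln x.
Σln x = 9.5060, Σ(ln x)² = 16.3136, Σln y = 13.8911, Σln x·ln y = 23.2742.
Equations: 16.3136·k + 9.5060·ln C = 23.2742;  9.5060·k + 6·ln C = 13.8911.
Δ = 16.3136·6 − (9.5060)² = 7.5177; k = (23.2742·6 − 9.5060·13.8911)/7.5177 = 1.01042, ln C = (16.3136·13.8911 − 9.5060·23.2742)/7.5177 = 0.71435, so C = exp(0.71435) = 2.04286.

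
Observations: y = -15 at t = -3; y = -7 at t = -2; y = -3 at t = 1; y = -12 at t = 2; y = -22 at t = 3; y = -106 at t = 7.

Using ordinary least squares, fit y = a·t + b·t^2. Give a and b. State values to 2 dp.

Entries of XᵀX: Σt·t = 76, Σt·t^2 = 344, Σt^2·t^2 = 2596.
For Xᵀy: Σt·y = -776, Σt^2·y = -5606.
So XᵀX·[a, b]ᵀ = Xᵀy: [[76, 344]; [344, 2596]]·[a, b]ᵀ = [-776, -5606]ᵀ.
Δ = 76·2596 − 344² = 78960.
a = ((-776)·2596 − 344·(-5606))/78960 = -5377/4935; b = (76·(-5606) − 344·(-776))/78960 = -19889/9870.

a = -1.09, b = -2.02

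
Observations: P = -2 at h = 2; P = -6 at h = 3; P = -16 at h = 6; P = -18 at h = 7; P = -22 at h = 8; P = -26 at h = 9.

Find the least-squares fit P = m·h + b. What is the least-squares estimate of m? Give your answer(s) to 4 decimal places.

m = -3.3219

From the data, Σh·h = 243, Σh = 35, Σ1 = 6.
For XᵀP: Σh·P = -654, ΣP = -90.
Δ = 243·6 − 35² = 233.
m = ((-654)·6 − 35·(-90))/233 = -774/233; b = (243·(-90) − 35·(-654))/233 = 1020/233.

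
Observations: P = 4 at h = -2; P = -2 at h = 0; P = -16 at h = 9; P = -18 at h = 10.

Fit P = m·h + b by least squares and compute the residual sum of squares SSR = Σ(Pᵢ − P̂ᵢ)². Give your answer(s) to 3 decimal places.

Sums needed: Σh·h = 185, Σh = 17, Σ1 = 4.
And Σh·P = -332, ΣP = -32.
So MᵀM·[m, b]ᵀ = MᵀP: [[185, 17]; [17, 4]]·[m, b]ᵀ = [-332, -32]ᵀ.
Determinant 185·4 − 17² = 451.
m = ((-332)·4 − 17·(-32))/451 = -784/451; b = (185·(-32) − 17·(-332))/451 = -276/451.
Residuals: 512/451, -626/451, 116/451, -2/451; SSR = 1480/451.

SSR = 3.282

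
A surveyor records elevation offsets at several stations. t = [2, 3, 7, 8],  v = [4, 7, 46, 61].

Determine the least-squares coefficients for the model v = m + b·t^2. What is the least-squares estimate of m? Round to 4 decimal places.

m = -0.7400

With design matrix A, AᵀA = [[4, 126]; [126, 6594]] and Aᵀv = [118, 6237]ᵀ.
Eliminating b: 6594·(row 1) − 126·(row 2) gives 10500·m = 6594·118 − 126·6237 = -7770, so m = -37/50.
Then b = (6237 − 126·(-37/50))/6594 = 24/25.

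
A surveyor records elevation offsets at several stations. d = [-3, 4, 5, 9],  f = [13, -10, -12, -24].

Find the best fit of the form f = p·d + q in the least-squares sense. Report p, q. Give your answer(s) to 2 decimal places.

Sums needed: Σd·d = 131, Σd = 15, Σ1 = 4.
For Xᵀf: Σd·f = -355, Σf = -33.
Δ = 131·4 − 15² = 299.
p = ((-355)·4 − 15·(-33))/299 = -925/299; q = (131·(-33) − 15·(-355))/299 = 1002/299.

p = -3.09, q = 3.35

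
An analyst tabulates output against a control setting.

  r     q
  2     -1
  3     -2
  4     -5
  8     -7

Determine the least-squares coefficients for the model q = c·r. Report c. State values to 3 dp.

Compute the Gram sums: Σr·r = 93.
And Σr·q = -84.
So XᵀX·[c]ᵀ = Xᵀq: [[93]]·[c]ᵀ = [-84]ᵀ.
Hence c = -84 / 93 ≈ -0.903226.

c = -0.903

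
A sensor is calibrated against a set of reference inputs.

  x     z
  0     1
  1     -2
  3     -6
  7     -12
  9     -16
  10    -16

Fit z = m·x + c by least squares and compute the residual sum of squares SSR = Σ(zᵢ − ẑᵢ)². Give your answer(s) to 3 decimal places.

AᵀA·[m, c]ᵀ = Aᵀz reads: 240·m + 30·c = -408;  30·m + 6·c = -51.
(Σx·x = 240, Σx = 30, Σ1 = 6, Σx·z = -408, Σz = -51.)
det = 240·6 − 30² = 540.
m = ((-408)·6 − 30·(-51))/540 = -17/10; c = (240·(-51) − 30·(-408))/540 = 0.
Residuals: 1, -3/10, -9/10, -1/10, -7/10, 1; SSR = 17/5.

SSR = 3.400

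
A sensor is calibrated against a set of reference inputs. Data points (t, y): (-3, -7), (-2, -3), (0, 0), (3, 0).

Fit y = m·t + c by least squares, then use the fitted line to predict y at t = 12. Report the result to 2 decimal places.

ŷ = 10.60

Forming MᵀM = [[22, -2]; [-2, 4]] and Mᵀy = [27, -10]ᵀ gives MᵀM·[m, c]ᵀ = Mᵀy.
Determinant 22·4 − (-2)² = 84.
m = (27·4 − (-2)·(-10))/84 = 22/21; c = (22·(-10) − (-2)·27)/84 = -83/42.
At t = 12: ŷ = (22/21)·(12) + (-83/42)·(1) = 445/42.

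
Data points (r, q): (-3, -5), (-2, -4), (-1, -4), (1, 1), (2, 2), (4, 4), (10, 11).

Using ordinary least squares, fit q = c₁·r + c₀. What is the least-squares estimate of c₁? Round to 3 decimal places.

Forming AᵀA = [[135, 11]; [11, 7]] and Aᵀq = [158, 5]ᵀ gives AᵀA·[c₁, c₀]ᵀ = Aᵀq.
Δ = 135·7 − 11² = 824.
c₁ = (158·7 − 11·5)/824 = 1051/824; c₀ = (135·5 − 11·158)/824 = -1063/824.

c₁ = 1.275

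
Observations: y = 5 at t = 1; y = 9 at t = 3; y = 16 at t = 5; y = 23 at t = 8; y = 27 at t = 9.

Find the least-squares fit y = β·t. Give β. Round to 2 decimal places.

Sums needed: Σt·t = 180.
And Σt·y = 539.
Hence β = 539 / 180 ≈ 2.99444.

β = 2.99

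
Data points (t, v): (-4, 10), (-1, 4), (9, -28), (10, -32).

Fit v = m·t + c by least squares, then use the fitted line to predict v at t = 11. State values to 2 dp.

Entries of MᵀM: Σt·t = 198, Σt = 14, Σ1 = 4.
And Σt·v = -616, Σv = -46.
Normal equations: [[198, 14]; [14, 4]]·[m, c]ᵀ = [-616, -46]ᵀ.
Eliminating c: 4·(row 1) − 14·(row 2) gives 596·m = 4·(-616) − 14·(-46) = -1820, so m = -455/149.
Then c = ((-46) − 14·(-455/149))/4 = -121/149.
At t = 11: v̂ = (-455/149)·(11) + (-121/149)·(1) = -5126/149.

v̂ = -34.40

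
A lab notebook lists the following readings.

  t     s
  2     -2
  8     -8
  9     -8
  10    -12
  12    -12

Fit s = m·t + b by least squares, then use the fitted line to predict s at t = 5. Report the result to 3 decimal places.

Setting ∂/∂m … = 0 gives: 393·m + 41·b = -404;  41·m + 5·b = -42.
(Σt·t = 393, Σt = 41, Σ1 = 5, Σt·s = -404, Σs = -42.)
Eliminating b: 5·(row 1) − 41·(row 2) gives 284·m = 5·(-404) − 41·(-42) = -298, so m = -149/142.
Then b = ((-42) − 41·(-149/142))/5 = 29/142.
At t = 5: ŝ = (-149/142)·(5) + (29/142)·(1) = -358/71.

ŝ = -5.042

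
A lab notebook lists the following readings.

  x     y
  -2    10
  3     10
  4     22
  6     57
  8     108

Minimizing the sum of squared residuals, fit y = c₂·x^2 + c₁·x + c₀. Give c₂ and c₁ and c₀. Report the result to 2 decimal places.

c₂ = 1.96, c₁ = -1.94, c₀ = -1.70

The normal system MᵀM·[c₂, c₁, c₀]ᵀ = Mᵀy is [[5745, 811, 129]; [811, 129, 19]; [129, 19, 5]]·[c₂, c₁, c₀]ᵀ = [9446, 1304, 207]ᵀ.
Inverting the 3×3 Gram matrix, [c₂, c₁, c₀]ᵀ = [3231/1652, -800/413, -401/236]ᵀ.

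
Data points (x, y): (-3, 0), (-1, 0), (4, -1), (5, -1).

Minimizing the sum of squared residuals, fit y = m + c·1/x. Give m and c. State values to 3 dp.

Entries of MᵀM: Σ1 = 4, Σ1/x = -53/60, Σ1/x·1/x = 4369/3600.
Moment sums: Σy = -2, Σ1/x·y = -9/20.
So MᵀM·[m, c]ᵀ = Mᵀy: [[4, -53/60]; [-53/60, 4369/3600]]·[m, c]ᵀ = [-2, -9/20]ᵀ.
Eliminating c: (4369/3600)·(row 1) − (-53/60)·(row 2) gives (4889/1200)·m = (4369/3600)·(-2) − (-53/60)·(-9/20) = -10169/3600, so m = -10169/14667.
Then c = ((-9/20) − (-53/60)·(-10169/14667))/(4369/3600) = -4280/4889.

m = -0.693, c = -0.875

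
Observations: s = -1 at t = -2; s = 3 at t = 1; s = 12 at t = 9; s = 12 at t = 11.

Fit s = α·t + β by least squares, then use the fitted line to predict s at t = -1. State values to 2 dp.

Forming MᵀM = [[207, 19]; [19, 4]] and Mᵀs = [245, 26]ᵀ gives MᵀM·[α, β]ᵀ = Mᵀs.
Eliminating β: 4·(row 1) − 19·(row 2) gives 467·α = 4·245 − 19·26 = 486, so α = 486/467.
Then β = (26 − 19·(486/467))/4 = 727/467.
At t = -1: ŝ = (486/467)·(-1) + (727/467)·(1) = 241/467.

ŝ = 0.52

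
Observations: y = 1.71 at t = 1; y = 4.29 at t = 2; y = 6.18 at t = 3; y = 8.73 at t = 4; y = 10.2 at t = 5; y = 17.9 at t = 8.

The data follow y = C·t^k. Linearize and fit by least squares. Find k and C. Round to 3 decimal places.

k = 1.106, C = 1.821

Linearized form: ln y = k·ln t + ln C. From the 6 transformed points,
AᵀA = [[10.5236, 6.8669]; [6.8669, 6]], rhs = [15.7506, 11.1881]ᵀ  (here Σln t = 6.8669, Σ(ln t)² = 10.5236, Σln y = 11.1881, Σln t·ln y = 15.7506).
Solving (det = 15.9867): k = 1.10568, ln C = 0.59924, so C = exp(0.59924) = 1.82073.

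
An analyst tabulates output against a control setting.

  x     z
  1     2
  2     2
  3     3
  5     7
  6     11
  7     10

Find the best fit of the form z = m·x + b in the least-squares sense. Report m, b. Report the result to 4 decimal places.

m = 1.6429, b = -0.7381

The normal equations are: 124·m + 24·b = 186;  24·m + 6·b = 35.
det = 124·6 − 24² = 168.
m = (186·6 − 24·35)/168 = 23/14; b = (124·35 − 24·186)/168 = -31/42.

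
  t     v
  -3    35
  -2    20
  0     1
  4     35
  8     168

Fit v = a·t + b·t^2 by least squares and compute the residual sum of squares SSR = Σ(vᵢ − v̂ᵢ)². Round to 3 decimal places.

SSR = 6.619

The normal equations are: 93·a + 541·b = 1339;  541·a + 4449·b = 11707.
(Σt·t = 93, Σt·t^2 = 541, Σt^2·t^2 = 4449, Σt·v = 1339, Σt^2·v = 11707.)
Eliminating b: 4449·(row 1) − 541·(row 2) gives 121076·a = 4449·1339 − 541·11707 = -376276, so a = -94069/30269.
Then b = (11707 − 541·(-94069/30269))/4449 = 91088/30269.
Residuals: -42584/30269, 52890/30269, 1, -21717/30269, 8112/30269; SSR = 200350/30269.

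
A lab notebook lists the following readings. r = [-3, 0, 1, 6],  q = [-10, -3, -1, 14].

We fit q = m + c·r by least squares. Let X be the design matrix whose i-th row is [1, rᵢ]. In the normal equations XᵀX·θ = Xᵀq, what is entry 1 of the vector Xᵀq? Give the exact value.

Entry 1 ↔ basis 1, so (Xᵀq)_{1} = Σᵢ qᵢ = (1)·(-10) + (1)·(-3) + (1)·(-1) + (1)·(14) = 0.

0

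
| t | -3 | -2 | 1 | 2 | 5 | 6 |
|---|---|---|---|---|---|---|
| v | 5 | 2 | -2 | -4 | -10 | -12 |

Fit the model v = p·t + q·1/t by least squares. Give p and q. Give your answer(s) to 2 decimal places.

p = -1.96, q = 0.66

Entries of XᵀX: Σt·t = 79, Σt·1/t = 6, Σ1/t·1/t = 1511/900.
And Σt·v = -151, Σ1/t·v = -32/3.
Δ = 79·(1511/900) − 6² = 86969/900.
p = ((-151)·(1511/900) − 6·(-32/3))/(86969/900) = -170561/86969; q = (79·(-32/3) − 6·(-151))/(86969/900) = 57000/86969.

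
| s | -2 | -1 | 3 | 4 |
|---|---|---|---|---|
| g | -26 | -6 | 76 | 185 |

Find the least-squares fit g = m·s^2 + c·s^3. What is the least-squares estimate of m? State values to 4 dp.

m = -0.6027

With design matrix M, MᵀM = [[354, 1234]; [1234, 4890]] and Mᵀg = [3534, 14106]ᵀ.
Δ = 354·4890 − 1234² = 208304.
m = (3534·4890 − 1234·14106)/208304 = -15693/26038; c = (354·14106 − 1234·3534)/208304 = 79071/26038.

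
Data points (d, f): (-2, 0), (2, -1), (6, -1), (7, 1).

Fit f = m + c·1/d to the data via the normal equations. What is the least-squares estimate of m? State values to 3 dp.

Sums needed: Σ1 = 4, Σ1/d = 13/42, Σ1/d·1/d = 967/1764.
For Mᵀf: Σf = -1, Σ1/d·f = -11/21.
Determinant 4·(967/1764) − (13/42)² = 411/196.
m = ((-1)·(967/1764) − (13/42)·(-11/21))/(411/196) = -227/1233; c = (4·(-11/21) − (13/42)·(-1))/(411/196) = -350/411.

m = -0.184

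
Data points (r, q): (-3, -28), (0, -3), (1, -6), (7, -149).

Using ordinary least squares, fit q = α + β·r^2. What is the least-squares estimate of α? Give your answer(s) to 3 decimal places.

From the data, Σ1 = 4, Σr^2 = 59, Σr^2·r^2 = 2483.
Moment sums: Σq = -186, Σr^2·q = -7559.
Δ = 4·2483 − 59² = 6451.
α = ((-186)·2483 − 59·(-7559))/6451 = -15857/6451; β = (4·(-7559) − 59·(-186))/6451 = -19262/6451.

α = -2.458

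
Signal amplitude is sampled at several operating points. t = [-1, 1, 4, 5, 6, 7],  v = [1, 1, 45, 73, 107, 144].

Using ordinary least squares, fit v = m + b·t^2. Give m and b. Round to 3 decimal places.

m = -2.078, b = 2.996

With design matrix X, XᵀX = [[6, 128]; [128, 4580]] and Xᵀv = [371, 13455]ᵀ.
Eliminating b: 4580·(row 1) − 128·(row 2) gives 11096·m = 4580·371 − 128·13455 = -23060, so m = -5765/2774.
Then b = (13455 − 128·(-5765/2774))/4580 = 16621/5548.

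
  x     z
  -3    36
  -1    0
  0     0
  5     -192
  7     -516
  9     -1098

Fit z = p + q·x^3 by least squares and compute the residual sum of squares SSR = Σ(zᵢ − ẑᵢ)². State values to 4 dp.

SSR = 17.4991

The normal system MᵀM·[p, q]ᵀ = Mᵀz is [[6, 1169]; [1169, 665445]]·[p, q]ᵀ = [-1770, -1002402]ᵀ.
Δ = 6·665445 − 1169² = 2626109.
p = ((-1770)·665445 − 1169·(-1002402))/2626109 = -6029712/2626109; q = (6·(-1002402) − 1169·(-1770))/2626109 = -3945282/2626109.
Residuals: -5952978/2626109, 2084430/2626109, 6029712/2626109, -5022966/2626109, 4189194/2626109, -1327392/2626109; SSR = 45954576/2626109.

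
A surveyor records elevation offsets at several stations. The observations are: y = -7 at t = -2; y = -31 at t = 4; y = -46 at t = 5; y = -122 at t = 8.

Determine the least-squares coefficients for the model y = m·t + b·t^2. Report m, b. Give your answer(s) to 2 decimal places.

m = 0.00, b = -1.90

XᵀX·[m, b]ᵀ = Xᵀy reads: 109·m + 693·b = -1316;  693·m + 4993·b = -9482.
(Σt·t = 109, Σt·t^2 = 693, Σt^2·t^2 = 4993, Σt·y = -1316, Σt^2·y = -9482.)
Δ = 109·4993 − 693² = 63988.
m = ((-1316)·4993 − 693·(-9482))/63988 = 7/1882; b = (109·(-9482) − 693·(-1316))/63988 = -3575/1882.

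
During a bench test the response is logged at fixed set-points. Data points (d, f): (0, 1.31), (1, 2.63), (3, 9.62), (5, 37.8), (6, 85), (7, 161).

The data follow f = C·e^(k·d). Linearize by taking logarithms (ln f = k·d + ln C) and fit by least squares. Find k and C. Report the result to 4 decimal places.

Taking logs, ln f = k·d + ln C, so regress ln f on d.
XᵀX = [[120.0000, 22.0000]; [22.0000, 6]], rhs = [88.1458, 16.6572]ᵀ  (here Σd = 22.0000, Σ(d)² = 120.0000, Σln f = 16.6572, Σd·ln f = 88.1458).
Δ = 120.0000·6 − (22.0000)² = 236.0000; k = (88.1458·6 − 22.0000·16.6572)/236.0000 = 0.68820, ln C = (120.0000·16.6572 − 22.0000·88.1458)/236.0000 = 0.25279, so C = exp(0.25279) = 1.28761.

k = 0.6882, C = 1.2876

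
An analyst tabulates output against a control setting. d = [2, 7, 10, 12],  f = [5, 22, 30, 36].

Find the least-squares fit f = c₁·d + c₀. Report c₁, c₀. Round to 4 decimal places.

With design matrix A, AᵀA = [[297, 31]; [31, 4]] and Aᵀf = [896, 93]ᵀ.
det = 297·4 − 31² = 227.
c₁ = (896·4 − 31·93)/227 = 701/227; c₀ = (297·93 − 31·896)/227 = -155/227.

c₁ = 3.0881, c₀ = -0.6828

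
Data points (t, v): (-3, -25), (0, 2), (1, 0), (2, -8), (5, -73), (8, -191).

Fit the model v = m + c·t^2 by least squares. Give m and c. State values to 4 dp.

Forming MᵀM = [[6, 103]; [103, 4819]] and Mᵀv = [-295, -14306]ᵀ gives MᵀM·[m, c]ᵀ = Mᵀv.
Eliminating c: 4819·(row 1) − 103·(row 2) gives 18305·m = 4819·(-295) − 103·(-14306) = 51913, so m = 51913/18305.
Then c = ((-14306) − 103·(51913/18305))/4819 = -55451/18305.

m = 2.8360, c = -3.0293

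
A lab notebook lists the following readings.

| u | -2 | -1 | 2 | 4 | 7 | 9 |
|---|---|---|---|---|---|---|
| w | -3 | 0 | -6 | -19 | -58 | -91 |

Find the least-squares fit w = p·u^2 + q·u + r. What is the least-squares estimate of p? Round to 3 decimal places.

p = -1.044

Compute the Gram sums: Σu^2·u^2 = 9251, Σu^2·u = 1135, Σu^2 = 155, Σu·u = 155, Σu = 19, Σ1 = 6.
Right-hand side: Σu^2·w = -10553, Σu·w = -1307, Σw = -177.
Normal equations: [[9251, 1135, 155]; [1135, 155, 19]; [155, 19, 6]]·[p, q, r]ᵀ = [-10553, -1307, -177]ᵀ.
Solving the 3×3 system (Gaussian elimination) gives p = -258841/247872, q = -192967/247872, r = -1203/20656.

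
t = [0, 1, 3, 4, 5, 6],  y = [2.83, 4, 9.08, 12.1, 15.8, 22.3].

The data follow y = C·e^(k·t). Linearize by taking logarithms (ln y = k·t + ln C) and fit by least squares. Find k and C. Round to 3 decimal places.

Let Y = ln y. Fitting Y = k·t + ln C by least squares:
Σt = 19.0000, Σ(t)² = 87.0000, Σln y = 12.9904, Σt·ln y = 50.4049.
Equations: 87.0000·k + 19.0000·ln C = 50.4049;  19.0000·k + 6·ln C = 12.9904.
Δ = 87.0000·6 − (19.0000)² = 161.0000; k = (50.4049·6 − 19.0000·12.9904)/161.0000 = 0.34541, ln C = (87.0000·12.9904 − 19.0000·50.4049)/161.0000 = 1.07128, so C = exp(1.07128) = 2.91911.

k = 0.345, C = 2.919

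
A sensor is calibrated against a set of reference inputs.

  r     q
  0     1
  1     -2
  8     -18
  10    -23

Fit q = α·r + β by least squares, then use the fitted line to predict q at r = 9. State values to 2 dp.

q̂ = -20.54

Entries of AᵀA: Σr·r = 165, Σr = 19, Σ1 = 4.
Moment sums: Σr·q = -376, Σq = -42.
AᵀA·[α, β]ᵀ = Aᵀq becomes [[165, 19]; [19, 4]]·[α, β]ᵀ = [-376, -42]ᵀ.
Eliminating β: 4·(row 1) − 19·(row 2) gives 299·α = 4·(-376) − 19·(-42) = -706, so α = -706/299.
Then β = ((-42) − 19·(-706/299))/4 = 214/299.
At r = 9: q̂ = (-706/299)·(9) + (214/299)·(1) = -6140/299.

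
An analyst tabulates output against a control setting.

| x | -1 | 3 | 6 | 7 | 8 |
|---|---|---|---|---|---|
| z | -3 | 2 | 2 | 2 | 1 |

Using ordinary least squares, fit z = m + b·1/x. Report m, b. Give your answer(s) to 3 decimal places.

The normal equations are: 5·m + (-13/56)·b = 4;  (-13/56)·m + (33161/28224)·b = 247/56.
Eliminating b: (33161/28224)·(row 1) − (-13/56)·(row 2) gives (41071/7056)·m = (33161/28224)·4 − (-13/56)·(247/56) = 161543/28224, so m = 161543/164284.
Then b = ((247/56) − (-13/56)·(161543/164284))/(33161/28224) = 162162/41071.

m = 0.983, b = 3.948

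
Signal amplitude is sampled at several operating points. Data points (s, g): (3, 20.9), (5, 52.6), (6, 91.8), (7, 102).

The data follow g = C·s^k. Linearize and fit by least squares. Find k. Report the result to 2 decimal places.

k = 1.95

Taking logs, ln g = k·ln s + ln C, so regress ln g on ln s.
Over the data: Σln s = 6.4457, Σ(ln s)² = 10.7942, Σln g = 16.1471, Σln s·ln g = 26.8151.
Normal system: [[10.7942, 6.4457]; [6.4457, 4]]·[k, ln C]ᵀ = [26.8151, 16.1471]ᵀ.
Δ = 10.7942·4 − (6.4457)² = 1.6295; k = (26.8151·4 − 6.4457·16.1471)/1.6295 = 1.95210, ln C = (10.7942·16.1471 − 6.4457·26.8151)/1.6295 = 0.89109.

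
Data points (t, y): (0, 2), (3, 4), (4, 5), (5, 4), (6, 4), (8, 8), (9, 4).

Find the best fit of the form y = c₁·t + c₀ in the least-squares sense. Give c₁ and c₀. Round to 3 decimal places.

The normal system MᵀM·[c₁, c₀]ᵀ = Mᵀy is [[231, 35]; [35, 7]]·[c₁, c₀]ᵀ = [176, 31]ᵀ.
Δ = 231·7 − 35² = 392.
c₁ = (176·7 − 35·31)/392 = 3/8; c₀ = (231·31 − 35·176)/392 = 143/56.

c₁ = 0.375, c₀ = 2.554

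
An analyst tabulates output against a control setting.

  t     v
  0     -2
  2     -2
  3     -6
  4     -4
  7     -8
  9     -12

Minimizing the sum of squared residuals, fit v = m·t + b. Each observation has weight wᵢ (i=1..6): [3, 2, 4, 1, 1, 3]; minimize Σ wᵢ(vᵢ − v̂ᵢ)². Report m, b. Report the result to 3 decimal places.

From the data, Σwᵢ·t·t = 352, Σwᵢ·t = 54, Σwᵢ·1 = 14.
Moment sums: Σwᵢ·t·v = -476, Σwᵢ·v = -82.
Normal equations: [[352, 54]; [54, 14]]·[m, b]ᵀ = [-476, -82]ᵀ.
Eliminating b: 14·(row 1) − 54·(row 2) gives 2012·m = 14·(-476) − 54·(-82) = -2236, so m = -559/503.
Then b = ((-82) − 54·(-559/503))/14 = -790/503.

m = -1.111, b = -1.571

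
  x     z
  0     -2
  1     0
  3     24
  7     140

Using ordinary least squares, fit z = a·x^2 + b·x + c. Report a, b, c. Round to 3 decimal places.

From the data, Σx^2·x^2 = 2483, Σx^2·x = 371, Σx^2 = 59, Σx·x = 59, Σx = 11, Σ1 = 4.
Right-hand side: Σx^2·z = 7076, Σx·z = 1052, Σz = 162.
Normal equations: [[2483, 371, 59]; [371, 59, 11]; [59, 11, 4]]·[a, b, c]ᵀ = [7076, 1052, 162]ᵀ.
Solving the 3×3 system (Gaussian elimination) gives a = 271/93, b = -29/465, c = -358/155.

a = 2.914, b = -0.062, c = -2.310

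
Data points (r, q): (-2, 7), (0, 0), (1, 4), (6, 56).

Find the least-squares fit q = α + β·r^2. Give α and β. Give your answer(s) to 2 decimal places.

Forming MᵀM = [[4, 41]; [41, 1313]] and Mᵀq = [67, 2048]ᵀ gives MᵀM·[α, β]ᵀ = Mᵀq.
det = 4·1313 − 41² = 3571.
α = (67·1313 − 41·2048)/3571 = 4003/3571; β = (4·2048 − 41·67)/3571 = 5445/3571.

α = 1.12, β = 1.52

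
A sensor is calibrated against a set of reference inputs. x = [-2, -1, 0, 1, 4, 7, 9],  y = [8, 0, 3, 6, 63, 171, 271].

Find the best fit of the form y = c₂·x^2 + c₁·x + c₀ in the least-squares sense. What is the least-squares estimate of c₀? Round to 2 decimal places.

MᵀM·[c₂, c₁, c₀]ᵀ = Mᵀy reads: 9236·c₂ + 1128·c₁ + 152·c₀ = 31376;  1128·c₂ + 152·c₁ + 18·c₀ = 3878;  152·c₂ + 18·c₁ + 7·c₀ = 522.
Inverting the 3×3 Gram matrix, [c₂, c₁, c₀]ᵀ = [21827/7357, 48539/14714, 1751/1051]ᵀ.

c₀ = 1.67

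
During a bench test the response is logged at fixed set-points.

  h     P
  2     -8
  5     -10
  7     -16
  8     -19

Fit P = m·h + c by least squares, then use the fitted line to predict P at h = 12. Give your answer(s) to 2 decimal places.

P̂ = -25.17

Entries of XᵀX: Σh·h = 142, Σh = 22, Σ1 = 4.
Right-hand side: Σh·P = -330, ΣP = -53.
Normal equations: [[142, 22]; [22, 4]]·[m, c]ᵀ = [-330, -53]ᵀ.
Eliminating c: 4·(row 1) − 22·(row 2) gives 84·m = 4·(-330) − 22·(-53) = -154, so m = -11/6.
Then c = ((-53) − 22·(-11/6))/4 = -19/6.
At h = 12: P̂ = (-11/6)·(12) + (-19/6)·(1) = -151/6.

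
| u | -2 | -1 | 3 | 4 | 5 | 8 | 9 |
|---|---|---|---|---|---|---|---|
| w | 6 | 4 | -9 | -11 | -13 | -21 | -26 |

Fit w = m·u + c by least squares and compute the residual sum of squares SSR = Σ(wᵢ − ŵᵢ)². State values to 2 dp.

SSR = 4.29

The normal system XᵀX·[m, c]ᵀ = Xᵀw is [[200, 26]; [26, 7]]·[m, c]ᵀ = [-554, -70]ᵀ.
Eliminating c: 7·(row 1) − 26·(row 2) gives 724·m = 7·(-554) − 26·(-70) = -2058, so m = -1029/362.
Then c = ((-70) − 26·(-1029/362))/7 = 101/181.
Residuals: -44/181, 217/362, -373/362, -34/181, 237/362, 214/181, -353/362; SSR = 777/181.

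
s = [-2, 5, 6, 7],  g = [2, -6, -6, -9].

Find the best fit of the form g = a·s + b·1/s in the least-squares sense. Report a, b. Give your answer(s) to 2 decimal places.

The normal system MᵀM·[a, b]ᵀ = Mᵀg is [[114, 4]; [4, 7457/22050]]·[a, b]ᵀ = [-133, -157/35]ᵀ.
Δ = 114·(7457/22050) − 4² = 82883/3675.
a = ((-133)·(7457/22050) − 4·(-157/35))/(82883/3675) = -596141/497298; b = (114·(-157/35) − 4·(-133))/(82883/3675) = 75810/82883.

a = -1.20, b = 0.91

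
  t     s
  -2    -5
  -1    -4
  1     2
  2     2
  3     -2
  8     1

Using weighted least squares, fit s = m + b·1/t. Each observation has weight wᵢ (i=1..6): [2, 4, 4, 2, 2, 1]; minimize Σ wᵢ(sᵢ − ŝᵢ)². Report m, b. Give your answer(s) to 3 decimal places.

m = -1.309, b = 3.337

Normal-equation sums: Σwᵢ·1 = 15, Σwᵢ·1/t = 19/24, Σwᵢ·1/t·1/t = 5321/576.
And Σwᵢ·s = -17, Σwᵢ·1/t·s = 715/24.
Normal equations: [[15, 19/24]; [19/24, 5321/576]]·[m, b]ᵀ = [-17, 715/24]ᵀ.
Δ = 15·(5321/576) − (19/24)² = 39727/288.
m = ((-17)·(5321/576) − (19/24)·(715/24))/(39727/288) = -52021/39727; b = (15·(715/24) − (19/24)·(-17))/(39727/288) = 132576/39727.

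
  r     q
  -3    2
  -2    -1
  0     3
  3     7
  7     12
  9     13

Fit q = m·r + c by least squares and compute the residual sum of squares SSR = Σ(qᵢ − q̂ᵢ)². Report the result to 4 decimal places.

SSR = 9.5307

Normal-equation sums: Σr·r = 152, Σr = 14, Σ1 = 6.
Right-hand side: Σr·q = 218, Σq = 36.
Eliminating c: 6·(row 1) − 14·(row 2) gives 716·m = 6·218 − 14·36 = 804, so m = 201/179.
Then c = (36 − 14·(201/179))/6 = 605/179.
Residuals: 356/179, -382/179, -68/179, 45/179, 136/179, -87/179; SSR = 1706/179.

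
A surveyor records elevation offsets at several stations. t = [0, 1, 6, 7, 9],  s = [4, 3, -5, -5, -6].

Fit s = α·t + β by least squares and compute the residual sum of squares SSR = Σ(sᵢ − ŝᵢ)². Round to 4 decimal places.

SSR = 3.8660

Entries of XᵀX: Σt·t = 167, Σt = 23, Σ1 = 5.
And Σt·s = -116, Σs = -9.
Δ = 167·5 − 23² = 306.
α = ((-116)·5 − 23·(-9))/306 = -373/306; β = (167·(-9) − 23·(-116))/306 = 1165/306.
Residuals: 59/306, 7/17, -457/306, -14/51, 178/153; SSR = 1183/306.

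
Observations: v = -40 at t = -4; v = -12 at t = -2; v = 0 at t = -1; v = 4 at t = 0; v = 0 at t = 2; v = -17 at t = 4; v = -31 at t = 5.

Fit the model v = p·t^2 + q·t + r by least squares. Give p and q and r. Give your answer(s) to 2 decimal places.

Forming AᵀA = [[1170, 124, 66]; [124, 66, 4]; [66, 4, 7]] and Aᵀv = [-1735, -39, -96]ᵀ gives AᵀA·[p, q, r]ᵀ = Aᵀv.
Inverting the 3×3 Gram matrix, [p, q, r]ᵀ = [-27121/13726, 40145/13726, 22265/6863]ᵀ.

p = -1.98, q = 2.92, r = 3.24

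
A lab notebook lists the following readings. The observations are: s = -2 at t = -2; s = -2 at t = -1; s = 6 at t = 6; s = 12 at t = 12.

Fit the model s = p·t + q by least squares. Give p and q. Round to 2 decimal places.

p = 1.04, q = -0.39

With design matrix X, XᵀX = [[185, 15]; [15, 4]] and Xᵀs = [186, 14]ᵀ.
Determinant 185·4 − 15² = 515.
p = (186·4 − 15·14)/515 = 534/515; q = (185·14 − 15·186)/515 = -40/103.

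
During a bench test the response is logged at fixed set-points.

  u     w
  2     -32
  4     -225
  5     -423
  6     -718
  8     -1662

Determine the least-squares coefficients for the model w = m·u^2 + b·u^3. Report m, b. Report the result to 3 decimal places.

m = -1.948, b = -3.002

Compute the Gram sums: Σu^2·u^2 = 6289, Σu^2·u^3 = 44725, Σu^3·u^3 = 328585.
And Σu^2·w = -146519, Σu^3·w = -1073563.
det = 6289·328585 − 44725² = 66145440.
m = ((-146519)·328585 − 44725·(-1073563))/66145440 = -3221011/1653636; b = (6289·(-1073563) − 44725·(-146519))/66145440 = -24821929/8268180.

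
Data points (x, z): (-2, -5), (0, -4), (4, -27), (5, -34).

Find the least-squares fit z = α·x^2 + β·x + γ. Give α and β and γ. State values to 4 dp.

From the data, Σx^2·x^2 = 897, Σx^2·x = 181, Σx^2 = 45, Σx·x = 45, Σx = 7, Σ1 = 4.
Right-hand side: Σx^2·z = -1302, Σx·z = -268, Σz = -70.
Row-reducing yields α = -3945/4684, β = -8493/4684, γ = -11363/2342.

α = -0.8422, β = -1.8132, γ = -4.8518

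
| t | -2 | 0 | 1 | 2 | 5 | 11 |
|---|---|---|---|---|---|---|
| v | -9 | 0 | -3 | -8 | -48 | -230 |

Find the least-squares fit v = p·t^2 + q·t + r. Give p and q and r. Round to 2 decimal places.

p = -1.91, q = 0.13, r = -0.78

Normal-equation sums: Σt^2·t^2 = 15299, Σt^2·t = 1457, Σt^2 = 155, Σt·t = 155, Σt = 17, Σ1 = 6.
For Mᵀv: Σt^2·v = -29101, Σt·v = -2771, Σv = -298.
Normal equations: [[15299, 1457, 155]; [1457, 155, 17]; [155, 17, 6]]·[p, q, r]ᵀ = [-29101, -2771, -298]ᵀ.
Solving the 3×3 system (Gaussian elimination) gives p = -488239/256020, q = 34453/256020, r = -16703/21335.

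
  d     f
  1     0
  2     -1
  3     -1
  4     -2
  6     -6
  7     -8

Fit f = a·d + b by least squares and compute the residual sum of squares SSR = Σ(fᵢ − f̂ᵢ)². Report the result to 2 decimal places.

SSR = 3.70

With design matrix M, MᵀM = [[115, 23]; [23, 6]] and Mᵀf = [-105, -18]ᵀ.
Eliminating b: 6·(row 1) − 23·(row 2) gives 161·a = 6·(-105) − 23·(-18) = -216, so a = -216/161.
Then b = ((-18) − 23·(-216/161))/6 = 15/7.
Residuals: -129/161, -74/161, 142/161, 197/161, -15/161, -121/161; SSR = 596/161.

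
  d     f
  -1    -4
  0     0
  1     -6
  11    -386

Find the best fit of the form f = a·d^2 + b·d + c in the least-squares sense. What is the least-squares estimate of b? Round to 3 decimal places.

b = -0.942

Forming XᵀX = [[14643, 1331, 123]; [1331, 123, 11]; [123, 11, 4]] and Xᵀf = [-46716, -4248, -396]ᵀ gives XᵀX·[a, b, c]ᵀ = Xᵀf.
Inverting the 3×3 Gram matrix, [a, b, c]ᵀ = [-67395/21782, -20517/21782, -13800/10891]ᵀ.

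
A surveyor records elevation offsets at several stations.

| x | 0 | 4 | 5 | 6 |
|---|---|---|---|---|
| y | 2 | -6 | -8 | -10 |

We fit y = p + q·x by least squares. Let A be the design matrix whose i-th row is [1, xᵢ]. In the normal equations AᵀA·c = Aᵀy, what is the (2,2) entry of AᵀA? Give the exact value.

Row 2 ↔ basis x, column 2 ↔ basis x, so (AᵀA)_{2,2} = Σᵢ (x)·(x) = (0)·(0) + (4)·(4) + (5)·(5) + (6)·(6) = 77.

77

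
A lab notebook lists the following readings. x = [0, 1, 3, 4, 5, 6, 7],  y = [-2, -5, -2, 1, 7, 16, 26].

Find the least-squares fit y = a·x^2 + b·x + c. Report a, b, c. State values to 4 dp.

Sums needed: Σx^2·x^2 = 4660, Σx^2·x = 776, Σx^2 = 136, Σx·x = 136, Σx = 26, Σ1 = 7.
Moment sums: Σx^2·y = 2018, Σx·y = 306, Σy = 41.
MᵀM·[a, b, c]ᵀ = Mᵀy becomes [[4660, 776, 136]; [776, 136, 26]; [136, 26, 7]]·[a, b, c]ᵀ = [2018, 306, 41]ᵀ.
Inverting the 3×3 Gram matrix, [a, b, c]ᵀ = [1903/1806, -3016/903, -95/43]ᵀ.

a = 1.0537, b = -3.3400, c = -2.2093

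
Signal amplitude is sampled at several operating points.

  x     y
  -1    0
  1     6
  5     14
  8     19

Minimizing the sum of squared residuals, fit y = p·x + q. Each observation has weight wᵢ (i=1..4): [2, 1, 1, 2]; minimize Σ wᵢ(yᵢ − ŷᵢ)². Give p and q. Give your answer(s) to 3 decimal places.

p = 2.090, q = 2.701

Sums needed: Σwᵢ·x·x = 156, Σwᵢ·x = 20, Σwᵢ·1 = 6.
Right-hand side: Σwᵢ·x·y = 380, Σwᵢ·y = 58.
Eliminating q: 6·(row 1) − 20·(row 2) gives 536·p = 6·380 − 20·58 = 1120, so p = 140/67.
Then q = (58 − 20·(140/67))/6 = 181/67.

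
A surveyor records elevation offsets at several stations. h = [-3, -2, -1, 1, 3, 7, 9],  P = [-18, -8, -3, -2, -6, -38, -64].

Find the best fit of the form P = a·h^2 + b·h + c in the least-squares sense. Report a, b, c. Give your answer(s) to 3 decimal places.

a = -0.965, b = 1.733, c = -2.099

The normal system AᵀA·[a, b, c]ᵀ = AᵀP is [[9142, 1064, 154]; [1064, 154, 14]; [154, 14, 7]]·[a, b, c]ᵀ = [-7299, -789, -139]ᵀ.
Row-reducing yields a = -1175/1218, b = 6331/3654, c = -3835/1827.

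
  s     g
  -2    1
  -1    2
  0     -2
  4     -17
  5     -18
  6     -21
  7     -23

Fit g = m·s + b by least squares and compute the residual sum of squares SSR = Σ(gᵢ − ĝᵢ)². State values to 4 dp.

Entries of AᵀA: Σs·s = 131, Σs = 19, Σ1 = 7.
Moment sums: Σs·g = -449, Σg = -78.
So AᵀA·[m, b]ᵀ = Aᵀg: [[131, 19]; [19, 7]]·[m, b]ᵀ = [-449, -78]ᵀ.
Determinant 131·7 − 19² = 556.
m = ((-449)·7 − 19·(-78))/556 = -1661/556; b = (131·(-78) − 19·(-449))/556 = -1687/556.
Residuals: -1079/556, 569/278, 575/556, -1121/556, -4/139, -23/556, 263/278; SSR = 7777/556.

SSR = 13.9874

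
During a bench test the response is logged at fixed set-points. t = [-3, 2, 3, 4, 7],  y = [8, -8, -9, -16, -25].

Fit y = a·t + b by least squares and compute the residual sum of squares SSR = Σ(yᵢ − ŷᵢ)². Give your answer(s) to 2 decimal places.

With design matrix A, AᵀA = [[87, 13]; [13, 5]] and Aᵀy = [-306, -50]ᵀ.
Eliminating b: 5·(row 1) − 13·(row 2) gives 266·a = 5·(-306) − 13·(-50) = -880, so a = -440/133.
Then b = ((-50) − 13·(-440/133))/5 = -186/133.
Residuals: -10/19, 2/133, 309/133, -26/19, -59/133; SSR = 1030/133.

SSR = 7.74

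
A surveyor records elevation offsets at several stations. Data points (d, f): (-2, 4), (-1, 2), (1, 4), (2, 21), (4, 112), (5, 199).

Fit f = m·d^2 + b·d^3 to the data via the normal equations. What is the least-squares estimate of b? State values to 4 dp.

Forming AᵀA = [[915, 4149]; [4149, 19851]] and Aᵀf = [6873, 32181]ᵀ gives AᵀA·[m, b]ᵀ = Aᵀf.
Eliminating b: 19851·(row 1) − 4149·(row 2) gives 949464·m = 19851·6873 − 4149·32181 = 2916954, so m = 162053/52748.
Then b = (32181 − 4149·(162053/52748))/19851 = 51641/52748.

b = 0.9790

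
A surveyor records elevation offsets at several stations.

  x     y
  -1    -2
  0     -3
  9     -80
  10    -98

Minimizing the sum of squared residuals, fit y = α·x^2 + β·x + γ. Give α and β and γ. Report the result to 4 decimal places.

Forming AᵀA = [[16562, 1728, 182]; [1728, 182, 18]; [182, 18, 4]] and Aᵀy = [-16282, -1698, -183]ᵀ gives AᵀA·[α, β, γ]ᵀ = Aᵀy.
Solving the 3×3 system (Gaussian elimination) gives α = -17/20, β = -2037/2020, γ = -1025/404.

α = -0.8500, β = -1.0084, γ = -2.5371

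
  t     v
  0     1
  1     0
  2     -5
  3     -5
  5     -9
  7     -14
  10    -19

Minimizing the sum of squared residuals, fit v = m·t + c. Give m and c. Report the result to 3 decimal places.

From the data, Σt·t = 188, Σt = 28, Σ1 = 7.
And Σt·v = -358, Σv = -51.
det = 188·7 − 28² = 532.
m = ((-358)·7 − 28·(-51))/532 = -77/38; c = (188·(-51) − 28·(-358))/532 = 109/133.

m = -2.026, c = 0.820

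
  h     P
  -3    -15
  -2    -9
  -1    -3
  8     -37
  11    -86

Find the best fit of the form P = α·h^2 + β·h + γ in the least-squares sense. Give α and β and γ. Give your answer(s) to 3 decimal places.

α = -0.993, β = 2.997, γ = 1.746

From the data, Σh^2·h^2 = 18835, Σh^2·h = 1807, Σh^2 = 199, Σh·h = 199, Σh = 13, Σ1 = 5.
Right-hand side: Σh^2·P = -12948, Σh·P = -1176, ΣP = -150.
Normal equations: [[18835, 1807, 199]; [1807, 199, 13]; [199, 13, 5]]·[α, β, γ]ᵀ = [-12948, -1176, -150]ᵀ.
Row-reducing yields α = -57975/58357, β = 13455/4489, γ = 101916/58357.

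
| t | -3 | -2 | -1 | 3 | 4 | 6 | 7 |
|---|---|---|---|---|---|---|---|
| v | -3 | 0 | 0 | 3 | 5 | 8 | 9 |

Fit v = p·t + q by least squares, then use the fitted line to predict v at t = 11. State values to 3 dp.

The normal system XᵀX·[p, q]ᵀ = Xᵀv is [[124, 14]; [14, 7]]·[p, q]ᵀ = [149, 22]ᵀ.
Eliminating q: 7·(row 1) − 14·(row 2) gives 672·p = 7·149 − 14·22 = 735, so p = 35/32.
Then q = (22 − 14·(35/32))/7 = 107/112.
At t = 11: v̂ = (35/32)·(11) + (107/112)·(1) = 2909/224.

v̂ = 12.987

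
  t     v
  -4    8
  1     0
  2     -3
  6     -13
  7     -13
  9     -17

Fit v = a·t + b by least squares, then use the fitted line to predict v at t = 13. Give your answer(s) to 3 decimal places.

v̂ = -25.333

Forming AᵀA = [[187, 21]; [21, 6]] and Aᵀv = [-360, -38]ᵀ gives AᵀA·[a, b]ᵀ = Aᵀv.
Eliminating b: 6·(row 1) − 21·(row 2) gives 681·a = 6·(-360) − 21·(-38) = -1362, so a = -2.
Then b = ((-38) − 21·(-2))/6 = 2/3.
At t = 13: v̂ = (-2)·(13) + (2/3)·(1) = -76/3.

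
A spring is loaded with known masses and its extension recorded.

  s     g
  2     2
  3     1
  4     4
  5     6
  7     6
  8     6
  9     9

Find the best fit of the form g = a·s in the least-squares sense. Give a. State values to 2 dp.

a = 0.90

XᵀX·[a]ᵀ = Xᵀg reads: 248·a = 224.
Hence a = 224 / 248 ≈ 0.903226.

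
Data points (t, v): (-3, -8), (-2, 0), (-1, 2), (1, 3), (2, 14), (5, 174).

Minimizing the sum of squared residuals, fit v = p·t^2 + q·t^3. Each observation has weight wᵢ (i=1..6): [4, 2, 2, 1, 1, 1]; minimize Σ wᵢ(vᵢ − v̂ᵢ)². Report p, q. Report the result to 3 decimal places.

Entries of AᵀWA: Σwᵢ·t^2·t^2 = 1000, Σwᵢ·t^2·t^3 = 2120, Σwᵢ·t^3·t^3 = 18736.
For AᵀWv: Σwᵢ·t^2·v = 4125, Σwᵢ·t^3·v = 22725.
Δ = 1000·18736 − 2120² = 14241600.
p = (4125·18736 − 2120·22725)/14241600 = 48515/23736; q = (1000·22725 − 2120·4125)/14241600 = 5825/5934.

p = 2.044, q = 0.982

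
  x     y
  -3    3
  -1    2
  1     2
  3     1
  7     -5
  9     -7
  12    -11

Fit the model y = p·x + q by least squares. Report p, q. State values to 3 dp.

Sums needed: Σx·x = 294, Σx = 28, Σ1 = 7.
For Aᵀy: Σx·y = -236, Σy = -15.
Normal equations: [[294, 28]; [28, 7]]·[p, q]ᵀ = [-236, -15]ᵀ.
Δ = 294·7 − 28² = 1274.
p = ((-236)·7 − 28·(-15))/1274 = -88/91; q = (294·(-15) − 28·(-236))/1274 = 157/91.

p = -0.967, q = 1.725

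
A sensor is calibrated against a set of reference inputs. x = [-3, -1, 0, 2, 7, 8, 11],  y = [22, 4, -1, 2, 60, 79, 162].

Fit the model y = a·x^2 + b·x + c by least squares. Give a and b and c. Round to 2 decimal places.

MᵀM·[a, b, c]ᵀ = Mᵀy reads: 21236·a + 2166·b + 248·c = 27808;  2166·a + 248·b + 24·c = 2768;  248·a + 24·b + 7·c = 328.
(Σx^2·x^2 = 21236, Σx^2·x = 2166, Σx^2 = 248, Σx·x = 248, Σx = 24, Σ1 = 7, Σx^2·y = 27808, Σx·y = 2768, Σy = 328.)
Solving the 3×3 system (Gaussian elimination) gives a = 182072/116197, b = -1466176/580985, c = -2568/580985.

a = 1.57, b = -2.52, c = 0.00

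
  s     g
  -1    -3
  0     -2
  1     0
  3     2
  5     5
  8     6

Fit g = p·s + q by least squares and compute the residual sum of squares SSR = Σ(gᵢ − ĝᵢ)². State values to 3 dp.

Compute the Gram sums: Σs·s = 100, Σs = 16, Σ1 = 6.
Right-hand side: Σs·g = 82, Σg = 8.
XᵀX·[p, q]ᵀ = Xᵀg becomes [[100, 16]; [16, 6]]·[p, q]ᵀ = [82, 8]ᵀ.
det = 100·6 − 16² = 344.
p = (82·6 − 16·8)/344 = 91/86; q = (100·8 − 16·82)/344 = -64/43.
Residuals: -39/86, -22/43, 37/86, 27/86, 103/86, -42/43; SSR = 135/43.

SSR = 3.140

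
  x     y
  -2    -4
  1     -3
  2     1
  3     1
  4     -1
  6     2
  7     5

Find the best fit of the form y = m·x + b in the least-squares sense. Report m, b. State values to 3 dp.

The normal equations are: 119·m + 21·b = 53;  21·m + 7·b = 1.
(Σx·x = 119, Σx = 21, Σ1 = 7, Σx·y = 53, Σy = 1.)
Determinant 119·7 − 21² = 392.
m = (53·7 − 21·1)/392 = 25/28; b = (119·1 − 21·53)/392 = -71/28.

m = 0.893, b = -2.536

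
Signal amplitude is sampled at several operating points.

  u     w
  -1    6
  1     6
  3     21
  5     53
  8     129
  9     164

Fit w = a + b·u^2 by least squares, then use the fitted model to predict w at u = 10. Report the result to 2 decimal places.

Entries of AᵀA: Σ1 = 6, Σu^2 = 181, Σu^2·u^2 = 11365.
Right-hand side: Σw = 379, Σu^2·w = 23066.
AᵀA·[a, b]ᵀ = Aᵀw becomes [[6, 181]; [181, 11365]]·[a, b]ᵀ = [379, 23066]ᵀ.
Eliminating b: 11365·(row 1) − 181·(row 2) gives 35429·a = 11365·379 − 181·23066 = 132389, so a = 132389/35429.
Then b = (23066 − 181·(132389/35429))/11365 = 69797/35429.
At u = 10: ŵ = (132389/35429)·(1) + (69797/35429)·(100) = 7112089/35429.

ŵ = 200.74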